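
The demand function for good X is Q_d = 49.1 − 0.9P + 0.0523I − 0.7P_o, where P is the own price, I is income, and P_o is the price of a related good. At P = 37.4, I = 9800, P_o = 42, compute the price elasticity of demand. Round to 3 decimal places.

Substituting, Q_d = 49.1 − 0.9(37.4) + 0.0523(9800) − 0.7(42) = 49.1 − 33.66 + 512.54 − 29.4 = 498.58.
∂Q_d/∂P = −0.9, so E_p = (−0.9)·(37.4/498.58) ≈ -0.068.
|E_p| < 1: demand is inelastic.

-0.068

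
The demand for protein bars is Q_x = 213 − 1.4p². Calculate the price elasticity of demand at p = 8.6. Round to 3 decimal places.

-1.892

At p = 8.6, Q_x = 109.456.
dQ_x/dp = −2·1.4·p = −24.08.
Point elasticity E = (dQ_x/dp)·(p/Q_x) = -24.08 × 8.6/109.456 ≈ -1.892.
|E| > 1, so demand is elastic at this price.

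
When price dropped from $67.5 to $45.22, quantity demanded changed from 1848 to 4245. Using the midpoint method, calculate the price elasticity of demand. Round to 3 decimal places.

-1.990

%Δq = (4245 − 1848)/[(1848 + 4245)/2] = 2397/3046.5 ≈ 0.7868.
%ΔP = (45.22 − 67.5)/[(67.5 + 45.22)/2] = -22.28/56.36 ≈ -0.3953.
Arc elasticity E = %Δq/%ΔP ≈ 0.7868/-0.3953 ≈ -1.990.
|E| > 1: demand is elastic over this range.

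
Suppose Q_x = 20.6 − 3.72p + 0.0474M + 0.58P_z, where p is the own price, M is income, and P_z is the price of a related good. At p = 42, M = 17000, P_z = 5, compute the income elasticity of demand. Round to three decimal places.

First evaluate Q_x: 20.6 − 3.72(42) + 0.0474(17000) + 0.58(5) = 20.6 − 156.24 + 805.8 + 2.9 = 673.06.
∂Q_x/∂M = +0.0474, so E_I = 0.0474·(17000/673.06) ≈ 1.197.
E_I > 1: normal good (luxury).

1.197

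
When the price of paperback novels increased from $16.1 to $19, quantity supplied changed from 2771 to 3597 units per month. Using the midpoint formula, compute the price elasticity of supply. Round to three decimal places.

1.570

%Δq = (3597 − 2771)/[(2771 + 3597)/2] = 826/3184 ≈ 0.2594.
%Δp = (19 − 16.1)/[(16.1 + 19)/2] = 2.9/17.55 ≈ 0.1652.
Arc elasticity E = %Δq/%Δp ≈ 0.2594/0.1652 ≈ 1.570.
|E| > 1: supply is elastic over this range.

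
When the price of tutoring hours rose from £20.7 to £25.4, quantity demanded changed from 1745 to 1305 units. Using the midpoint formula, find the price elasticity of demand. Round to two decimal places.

-1.41

%Δq = (1305 − 1745)/[(1745 + 1305)/2] = -440/1525 ≈ -0.2885.
%ΔP = (25.4 − 20.7)/[(20.7 + 25.4)/2] = 4.7/23.05 ≈ 0.2039.
Arc elasticity E = %Δq/%ΔP ≈ -0.2885/0.2039 ≈ -1.41.
|E| > 1: demand is elastic over this range.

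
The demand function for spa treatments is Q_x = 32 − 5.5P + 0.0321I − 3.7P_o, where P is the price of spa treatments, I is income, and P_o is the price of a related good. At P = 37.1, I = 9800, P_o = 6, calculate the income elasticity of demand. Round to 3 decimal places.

2.614

At the given point, Q_x = 32 − 5.5(37.1) + 0.0321(9800) − 3.7(6) = 32 − 204.05 + 314.58 − 22.2 = 120.33.
∂Q_x/∂I = +0.0321, so E_I = 0.0321·(9800/120.33) ≈ 2.614.
E_I > 1: normal good (luxury).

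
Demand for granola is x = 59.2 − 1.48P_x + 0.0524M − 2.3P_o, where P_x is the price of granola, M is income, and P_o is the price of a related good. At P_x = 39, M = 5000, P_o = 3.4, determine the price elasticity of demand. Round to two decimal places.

At the given point, x = 59.2 − 1.48(39) + 0.0524(5000) − 2.3(3.4) = 59.2 − 57.72 + 262 − 7.82 = 255.66.
∂x/∂P_x = −1.48, so E_p = (−1.48)·(39/255.66) ≈ -0.23.
|E_p| < 1: demand is inelastic.

-0.23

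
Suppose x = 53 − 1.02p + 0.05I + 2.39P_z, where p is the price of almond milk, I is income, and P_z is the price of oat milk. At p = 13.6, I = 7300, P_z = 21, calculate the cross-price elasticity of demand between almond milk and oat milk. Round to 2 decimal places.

0.11

At the given point, x = 53 − 1.02(13.6) + 0.05(7300) + 2.39(21) = 53 − 13.872 + 365 + 50.19 = 454.318.
∂x/∂P_z = +2.39, so E_xy = 2.39·(21/454.318) ≈ 0.11.
E_xy > 0: the goods are substitutes.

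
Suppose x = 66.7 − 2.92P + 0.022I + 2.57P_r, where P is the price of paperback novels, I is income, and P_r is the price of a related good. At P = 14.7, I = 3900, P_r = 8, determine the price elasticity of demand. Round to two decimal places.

-0.33

x = 66.7 − 2.92(14.7) + 0.022(3900) + 2.57(8) = 66.7 − 42.924 + 85.8 + 20.56 = 130.136.
∂x/∂P = −2.92, so E_p = (−2.92)·(14.7/130.136) ≈ -0.33.
|E_p| < 1: demand is inelastic.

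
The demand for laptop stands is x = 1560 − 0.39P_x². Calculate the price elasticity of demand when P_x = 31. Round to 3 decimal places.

At P_x = 31, x = 1185.21.
dx/dP_x = −2·0.39·P_x = −24.18.
Point elasticity E = (dx/dP_x)·(P_x/x) = -24.18 × 31/1185.21 ≈ -0.632.
|E| < 1, so demand is inelastic at this price.

-0.632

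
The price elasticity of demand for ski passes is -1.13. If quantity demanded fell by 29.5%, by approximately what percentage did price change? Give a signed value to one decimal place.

26.1

%ΔQ ≈ E × %ΔP ⇒ %ΔP = %ΔQ / E = (-29.5%)/(-1.13) ≈ 26.1%.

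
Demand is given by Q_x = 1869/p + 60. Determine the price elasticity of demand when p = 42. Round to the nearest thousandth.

At p = 42, Q_x = 104.5.
dQ_x/dp = −1869/p² = −1.0595.
Point elasticity E = (dQ_x/dp)·(p/Q_x) = -1.0595 × 42/104.5 ≈ -0.426.
|E| < 1, so demand is inelastic at this price.

-0.426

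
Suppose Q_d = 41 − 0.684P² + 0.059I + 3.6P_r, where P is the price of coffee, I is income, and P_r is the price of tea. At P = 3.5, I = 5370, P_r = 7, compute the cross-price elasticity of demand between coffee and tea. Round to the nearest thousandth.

Substituting, Q_d = 41 − 0.684(3.5)² + 0.059(5370) + 3.6(7) = 41 − 8.379 + 316.83 + 25.2 = 374.651.
∂Q_d/∂P_r = +3.6, so E_xy = 3.6·(7/374.651) ≈ 0.067.
E_xy > 0: the goods are substitutes.

0.067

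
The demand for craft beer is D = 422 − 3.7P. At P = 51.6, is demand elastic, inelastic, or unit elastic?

At P = 51.6, D = 231.08.
dD/dP = −3.7.
Point elasticity E = (dD/dP)·(P/D) = -3.7 × 51.6/231.08 ≈ -0.826.
|E| ≈ 0.826 < 1, so demand is inelastic.

inelastic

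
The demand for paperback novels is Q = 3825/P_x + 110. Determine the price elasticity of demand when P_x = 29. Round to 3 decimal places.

-0.545

At P_x = 29, Q = 241.8966.
dQ/dP_x = −3825/P_x² = −4.5482.
Point elasticity E = (dQ/dP_x)·(P_x/Q) = -4.5482 × 29/241.8966 ≈ -0.545.
|E| < 1, so demand is inelastic at this price.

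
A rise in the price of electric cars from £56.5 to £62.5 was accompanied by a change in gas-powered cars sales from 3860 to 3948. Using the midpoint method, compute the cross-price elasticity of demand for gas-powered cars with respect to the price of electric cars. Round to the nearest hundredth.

%ΔQ_x = (3948 − 3860)/[(3860+3948)/2] = 88/3904 ≈ 0.0225.
%ΔP_y = (62.5 − 56.5)/[(56.5+62.5)/2] ≈ 0.1008.
E_xy = 0.0225/0.1008 ≈ 0.22.
E_xy > 0, so gas-powered cars and electric cars are substitutes.

0.22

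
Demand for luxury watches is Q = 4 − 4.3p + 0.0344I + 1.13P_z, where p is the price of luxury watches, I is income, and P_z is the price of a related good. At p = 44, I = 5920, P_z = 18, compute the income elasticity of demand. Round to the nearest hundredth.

At the given point, Q = 4 − 4.3(44) + 0.0344(5920) + 1.13(18) = 4 − 189.2 + 203.648 + 20.34 = 38.788.
∂Q/∂I = +0.0344, so E_I = 0.0344·(5920/38.788) ≈ 5.25.
E_I > 1: normal good (luxury).

5.25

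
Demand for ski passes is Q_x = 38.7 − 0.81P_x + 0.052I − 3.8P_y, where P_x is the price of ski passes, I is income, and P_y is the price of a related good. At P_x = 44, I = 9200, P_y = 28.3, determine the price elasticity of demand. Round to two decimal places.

At the given point, Q_x = 38.7 − 0.81(44) + 0.052(9200) − 3.8(28.3) = 38.7 − 35.64 + 478.4 − 107.54 = 373.92.
∂Q_x/∂P_x = −0.81, so E_p = (−0.81)·(44/373.92) ≈ -0.10.
|E_p| < 1: demand is inelastic.

-0.10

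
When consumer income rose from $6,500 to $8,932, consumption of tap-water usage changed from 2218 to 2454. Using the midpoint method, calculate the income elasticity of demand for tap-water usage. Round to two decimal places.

0.32

%ΔQ = (2454 − 2218)/[(2218+2454)/2] = 236/2336 ≈ 0.1010.
%ΔY = (8,932 − 6,500)/[(6,500+8,932)/2] = 2432/7716 ≈ 0.3152.
E_I = %ΔQ/%ΔY ≈ 0.32.
E_I ∈ (0,1): normal good (necessity).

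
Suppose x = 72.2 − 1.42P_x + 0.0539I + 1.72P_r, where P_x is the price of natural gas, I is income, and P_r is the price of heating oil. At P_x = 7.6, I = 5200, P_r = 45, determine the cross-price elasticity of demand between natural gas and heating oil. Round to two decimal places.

0.18

Substituting, x = 72.2 − 1.42(7.6) + 0.0539(5200) + 1.72(45) = 72.2 − 10.792 + 280.28 + 77.4 = 419.088.
∂x/∂P_r = +1.72, so E_xy = 1.72·(45/419.088) ≈ 0.18.
E_xy > 0: the goods are substitutes.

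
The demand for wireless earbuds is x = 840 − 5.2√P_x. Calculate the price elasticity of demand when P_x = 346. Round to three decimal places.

-0.065

At P_x = 346, x = 743.2744.
dx/dP_x = −5.2/(2√P_x) = −5.2/(2·18.6011).
Point elasticity E = (dx/dP_x)·(P_x/x) = -0.1398 × 346/743.2744 ≈ -0.065.
|E| < 1, so demand is inelastic at this price.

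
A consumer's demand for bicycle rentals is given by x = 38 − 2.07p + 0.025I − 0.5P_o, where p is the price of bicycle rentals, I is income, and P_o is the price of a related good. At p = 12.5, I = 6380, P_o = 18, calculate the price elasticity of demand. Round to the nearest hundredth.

-0.16

Substituting, x = 38 − 2.07(12.5) + 0.025(6380) − 0.5(18) = 38 − 25.875 + 159.5 − 9 = 162.625.
∂x/∂p = −2.07, so E_p = (−2.07)·(12.5/162.625) ≈ -0.16.
|E_p| < 1: demand is inelastic.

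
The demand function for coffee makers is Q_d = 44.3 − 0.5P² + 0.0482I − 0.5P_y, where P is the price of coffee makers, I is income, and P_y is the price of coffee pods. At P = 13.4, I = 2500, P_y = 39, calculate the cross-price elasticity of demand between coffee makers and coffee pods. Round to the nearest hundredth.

-0.35

First evaluate Q_d: 44.3 − 0.5(13.4)² + 0.0482(2500) − 0.5(39) = 44.3 − 89.78 + 120.5 − 19.5 = 55.52.
∂Q_d/∂P_y = −0.5, so E_xy = -0.5·(39/55.52) ≈ -0.35.
E_xy < 0: the goods are complements.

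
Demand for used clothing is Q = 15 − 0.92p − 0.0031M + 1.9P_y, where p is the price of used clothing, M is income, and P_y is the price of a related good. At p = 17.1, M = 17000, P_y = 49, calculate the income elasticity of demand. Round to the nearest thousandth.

First evaluate Q: 15 − 0.92(17.1) − 0.0031(17000) + 1.9(49) = 15 − 15.732 − 52.7 + 93.1 = 39.668.
∂Q/∂M = −0.0031, so E_I = -0.0031·(17000/39.668) ≈ -1.329.
E_I < 0: inferior good.

-1.329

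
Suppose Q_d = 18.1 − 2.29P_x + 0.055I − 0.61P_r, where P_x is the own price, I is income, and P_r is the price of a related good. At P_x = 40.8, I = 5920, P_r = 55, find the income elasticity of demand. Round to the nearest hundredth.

1.50

First evaluate Q_d: 18.1 − 2.29(40.8) + 0.055(5920) − 0.61(55) = 18.1 − 93.432 + 325.6 − 33.55 = 216.718.
∂Q_d/∂I = +0.055, so E_I = 0.055·(5920/216.718) ≈ 1.50.
E_I > 1: normal good (luxury).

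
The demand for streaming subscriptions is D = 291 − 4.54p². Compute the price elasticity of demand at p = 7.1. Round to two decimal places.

-7.37

At p = 7.1, D = 62.1386.
dD/dp = −2·4.54·p = −64.468.
Point elasticity E = (dD/dp)·(p/D) = -64.468 × 7.1/62.1386 ≈ -7.37.
|E| > 1, so demand is elastic at this price.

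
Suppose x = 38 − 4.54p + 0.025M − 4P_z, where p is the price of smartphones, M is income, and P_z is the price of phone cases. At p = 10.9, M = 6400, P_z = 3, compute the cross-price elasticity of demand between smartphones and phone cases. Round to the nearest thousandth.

At the given point, x = 38 − 4.54(10.9) + 0.025(6400) − 4(3) = 38 − 49.486 + 160 − 12 = 136.514.
∂x/∂P_z = −4, so E_xy = -4·(3/136.514) ≈ -0.088.
E_xy < 0: the goods are complements.

-0.088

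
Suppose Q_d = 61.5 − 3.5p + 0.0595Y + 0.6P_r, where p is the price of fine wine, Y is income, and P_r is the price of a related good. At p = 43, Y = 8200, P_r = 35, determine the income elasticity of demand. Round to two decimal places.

Evaluating quantity at (p, Y, P_r) gives Q_d = 61.5 − 3.5(43) + 0.0595(8200) + 0.6(35) = 61.5 − 150.5 + 487.9 + 21 = 419.9.
∂Q_d/∂Y = +0.0595, so E_I = 0.0595·(8200/419.9) ≈ 1.16.
E_I > 1: normal good (luxury).

1.16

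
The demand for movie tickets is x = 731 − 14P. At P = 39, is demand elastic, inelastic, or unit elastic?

elastic

At P = 39, x = 185.
dx/dP = −14.
Point elasticity E = (dx/dP)·(P/x) = -14 × 39/185 ≈ -2.951.
|E| ≈ 2.951 > 1, so demand is elastic.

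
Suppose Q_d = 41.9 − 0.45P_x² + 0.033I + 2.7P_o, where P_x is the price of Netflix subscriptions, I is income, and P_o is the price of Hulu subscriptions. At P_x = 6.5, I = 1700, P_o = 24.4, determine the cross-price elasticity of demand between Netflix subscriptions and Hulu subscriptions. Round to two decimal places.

0.45

Evaluating quantity at (P_x, I, P_o) gives Q_d = 41.9 − 0.45(6.5)² + 0.033(1700) + 2.7(24.4) = 41.9 − 19.0125 + 56.1 + 65.88 = 144.8675.
∂Q_d/∂P_o = +2.7, so E_xy = 2.7·(24.4/144.8675) ≈ 0.45.
E_xy > 0: the goods are substitutes.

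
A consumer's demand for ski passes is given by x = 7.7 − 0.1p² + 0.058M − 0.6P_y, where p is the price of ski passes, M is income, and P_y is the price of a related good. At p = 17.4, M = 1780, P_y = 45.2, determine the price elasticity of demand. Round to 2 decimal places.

Evaluating quantity at (p, M, P_y) gives x = 7.7 − 0.1(17.4)² + 0.058(1780) − 0.6(45.2) = 7.7 − 30.276 + 103.24 − 27.12 = 53.544.
∂x/∂p = −2·0.1·p = -3.48, so E_p = -3.48·(17.4/53.544) ≈ -1.13.
|E_p| > 1: demand is elastic.

-1.13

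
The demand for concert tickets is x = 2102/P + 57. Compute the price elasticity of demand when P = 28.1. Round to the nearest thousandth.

At P = 28.1, x = 131.8043.
dx/dP = −2102/P² = −2.6621.
Point elasticity E = (dx/dP)·(P/x) = -2.6621 × 28.1/131.8043 ≈ -0.568.
|E| < 1, so demand is inelastic at this price.

-0.568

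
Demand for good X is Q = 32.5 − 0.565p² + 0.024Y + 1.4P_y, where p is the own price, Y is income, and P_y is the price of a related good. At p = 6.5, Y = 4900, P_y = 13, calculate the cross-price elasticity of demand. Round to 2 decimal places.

0.13

At the given point, Q = 32.5 − 0.565(6.5)² + 0.024(4900) + 1.4(13) = 32.5 − 23.8713 + 117.6 + 18.2 = 144.4288.
∂Q/∂P_y = +1.4, so E_xy = 1.4·(13/144.4288) ≈ 0.13.
E_xy > 0: the goods are substitutes.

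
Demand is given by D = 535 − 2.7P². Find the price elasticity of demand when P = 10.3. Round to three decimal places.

-2.305

At P = 10.3, D = 248.557.
dD/dP = −2·2.7·P = −55.62.
Point elasticity E = (dD/dP)·(P/D) = -55.62 × 10.3/248.557 ≈ -2.305.
|E| > 1, so demand is elastic at this price.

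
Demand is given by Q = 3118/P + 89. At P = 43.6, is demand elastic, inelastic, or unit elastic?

inelastic

At P = 43.6, Q = 160.5138.
dQ/dP = −3118/P² = −1.6402.
Point elasticity E = (dQ/dP)·(P/Q) = -1.6402 × 43.6/160.5138 ≈ -0.446.
|E| ≈ 0.446 < 1, so demand is inelastic.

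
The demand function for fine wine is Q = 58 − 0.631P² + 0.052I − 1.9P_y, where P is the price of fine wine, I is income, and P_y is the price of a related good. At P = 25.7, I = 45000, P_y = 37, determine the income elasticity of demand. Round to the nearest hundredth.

At the given point, Q = 58 − 0.631(25.7)² + 0.052(45000) − 1.9(37) = 58 − 416.7692 + 2340 − 70.3 = 1910.9308.
∂Q/∂I = +0.052, so E_I = 0.052·(45000/1910.9308) ≈ 1.22.
E_I > 1: normal good (luxury).

1.22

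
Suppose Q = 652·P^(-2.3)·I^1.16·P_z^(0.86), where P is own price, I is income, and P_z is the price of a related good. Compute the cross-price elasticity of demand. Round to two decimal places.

For a Cobb–Douglas (constant-elasticity) form Q = A·P_z^α·…, the elasticity with respect to P_z equals the exponent α at every point.
Here the exponent on P_z is 0.86, so the cross-price elasticity of demand is 0.86.

0.86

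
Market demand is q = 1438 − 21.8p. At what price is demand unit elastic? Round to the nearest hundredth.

32.98

For linear demand q = a − bp, E = −bp/(a − bp). |E| = 1 ⇒ bp = a − bp ⇒ p = a/(2b).
p = 1438/(2·21.8) ≈ 32.98.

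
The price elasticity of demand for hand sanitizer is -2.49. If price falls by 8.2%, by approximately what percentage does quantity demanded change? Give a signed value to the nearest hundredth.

20.42

%ΔQ ≈ E × %ΔP = (-2.49) × (-8.2%) ≈ 20.42%.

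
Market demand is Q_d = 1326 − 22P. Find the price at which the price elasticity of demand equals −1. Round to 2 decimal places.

30.14

For linear demand Q_d = a − bP, E = −bP/(a − bP). |E| = 1 ⇒ bP = a − bP ⇒ P = a/(2b).
P = 1326/(2·22) ≈ 30.14.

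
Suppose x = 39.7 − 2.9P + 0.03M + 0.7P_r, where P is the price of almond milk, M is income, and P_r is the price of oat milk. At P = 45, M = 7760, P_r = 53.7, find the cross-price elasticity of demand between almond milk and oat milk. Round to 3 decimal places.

Substituting, x = 39.7 − 2.9(45) + 0.03(7760) + 0.7(53.7) = 39.7 − 130.5 + 232.8 + 37.59 = 179.59.
∂x/∂P_r = +0.7, so E_xy = 0.7·(53.7/179.59) ≈ 0.209.
E_xy > 0: the goods are substitutes.

0.209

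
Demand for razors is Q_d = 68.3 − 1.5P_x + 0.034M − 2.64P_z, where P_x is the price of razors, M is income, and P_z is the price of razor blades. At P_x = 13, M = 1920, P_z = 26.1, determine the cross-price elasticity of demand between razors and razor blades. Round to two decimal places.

First evaluate Q_d: 68.3 − 1.5(13) + 0.034(1920) − 2.64(26.1) = 68.3 − 19.5 + 65.28 − 68.904 = 45.176.
∂Q_d/∂P_z = −2.64, so E_xy = -2.64·(26.1/45.176) ≈ -1.53.
E_xy < 0: the goods are complements.

-1.53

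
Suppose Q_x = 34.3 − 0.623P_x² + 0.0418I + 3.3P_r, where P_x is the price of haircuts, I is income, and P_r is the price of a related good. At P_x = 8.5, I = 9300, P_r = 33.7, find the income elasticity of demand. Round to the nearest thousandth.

0.795

Evaluating quantity at (P_x, I, P_r) gives Q_x = 34.3 − 0.623(8.5)² + 0.0418(9300) + 3.3(33.7) = 34.3 − 45.0118 + 388.74 + 111.21 = 489.2383.
∂Q_x/∂I = +0.0418, so E_I = 0.0418·(9300/489.2383) ≈ 0.795.
E_I ∈ (0,1): normal good (necessity).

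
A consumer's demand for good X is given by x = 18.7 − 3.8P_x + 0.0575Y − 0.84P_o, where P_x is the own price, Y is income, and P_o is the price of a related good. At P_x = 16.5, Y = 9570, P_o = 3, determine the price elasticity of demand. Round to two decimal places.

x = 18.7 − 3.8(16.5) + 0.0575(9570) − 0.84(3) = 18.7 − 62.7 + 550.275 − 2.52 = 503.755.
∂x/∂P_x = −3.8, so E_p = (−3.8)·(16.5/503.755) ≈ -0.12.
|E_p| < 1: demand is inelastic.

-0.12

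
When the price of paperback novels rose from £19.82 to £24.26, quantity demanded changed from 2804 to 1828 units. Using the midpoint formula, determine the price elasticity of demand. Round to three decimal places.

-2.092

%Δq = (1828 − 2804)/[(2804 + 1828)/2] = -976/2316 ≈ -0.4214.
%Δp = (24.26 − 19.82)/[(19.82 + 24.26)/2] = 4.44/22.04 ≈ 0.2015.
Arc elasticity E = %Δq/%Δp ≈ -0.4214/0.2015 ≈ -2.092.
|E| > 1: demand is elastic over this range.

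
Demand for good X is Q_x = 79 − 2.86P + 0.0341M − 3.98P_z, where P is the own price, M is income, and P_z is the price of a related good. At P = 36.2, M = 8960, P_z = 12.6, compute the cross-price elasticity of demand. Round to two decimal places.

-0.22

At the given point, Q_x = 79 − 2.86(36.2) + 0.0341(8960) − 3.98(12.6) = 79 − 103.532 + 305.536 − 50.148 = 230.856.
∂Q_x/∂P_z = −3.98, so E_xy = -3.98·(12.6/230.856) ≈ -0.22.
E_xy < 0: the goods are complements.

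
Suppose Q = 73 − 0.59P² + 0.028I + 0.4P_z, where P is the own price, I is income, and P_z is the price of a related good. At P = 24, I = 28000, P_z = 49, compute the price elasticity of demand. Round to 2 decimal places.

-1.27

Substituting, Q = 73 − 0.59(24)² + 0.028(28000) + 0.4(49) = 73 − 339.84 + 784 + 19.6 = 536.76.
∂Q/∂P = −2·0.59·P = -28.32, so E_p = -28.32·(24/536.76) ≈ -1.27.
|E_p| > 1: demand is elastic.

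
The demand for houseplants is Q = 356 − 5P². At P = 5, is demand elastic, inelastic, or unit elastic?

elastic

At P = 5, Q = 231.
dQ/dP = −2·5·P = −50.
Point elasticity E = (dQ/dP)·(P/Q) = -50 × 5/231 ≈ -1.082.
|E| ≈ 1.082 > 1, so demand is elastic.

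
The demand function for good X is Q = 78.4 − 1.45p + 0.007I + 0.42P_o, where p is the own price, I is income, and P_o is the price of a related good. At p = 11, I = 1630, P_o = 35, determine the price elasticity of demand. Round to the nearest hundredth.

-0.18

First evaluate Q: 78.4 − 1.45(11) + 0.007(1630) + 0.42(35) = 78.4 − 15.95 + 11.41 + 14.7 = 88.56.
∂Q/∂p = −1.45, so E_p = (−1.45)·(11/88.56) ≈ -0.18.
|E_p| < 1: demand is inelastic.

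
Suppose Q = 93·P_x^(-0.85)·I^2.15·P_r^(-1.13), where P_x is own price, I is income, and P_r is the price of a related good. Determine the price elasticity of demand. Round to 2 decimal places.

For a Cobb–Douglas (constant-elasticity) form Q = A·P_x^α·…, the elasticity with respect to P_x equals the exponent α at every point.
Here the exponent on P_x is -0.85, so the price elasticity of demand is -0.85.

-0.85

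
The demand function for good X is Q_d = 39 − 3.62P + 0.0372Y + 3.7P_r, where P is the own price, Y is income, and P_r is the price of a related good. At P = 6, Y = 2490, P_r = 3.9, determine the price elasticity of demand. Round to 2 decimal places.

-0.17

Substituting, Q_d = 39 − 3.62(6) + 0.0372(2490) + 3.7(3.9) = 39 − 21.72 + 92.628 + 14.43 = 124.338.
∂Q_d/∂P = −3.62, so E_p = (−3.62)·(6/124.338) ≈ -0.17.
|E_p| < 1: demand is inelastic.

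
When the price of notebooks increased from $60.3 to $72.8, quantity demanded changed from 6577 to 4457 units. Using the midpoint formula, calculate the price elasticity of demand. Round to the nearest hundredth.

-2.05

%Δq = (4457 − 6577)/[(6577 + 4457)/2] = -2120/5517 ≈ -0.3843.
%ΔP = (72.8 − 60.3)/[(60.3 + 72.8)/2] = 12.5/66.55 ≈ 0.1878.
Arc elasticity E = %Δq/%ΔP ≈ -0.3843/0.1878 ≈ -2.05.
|E| > 1: demand is elastic over this range.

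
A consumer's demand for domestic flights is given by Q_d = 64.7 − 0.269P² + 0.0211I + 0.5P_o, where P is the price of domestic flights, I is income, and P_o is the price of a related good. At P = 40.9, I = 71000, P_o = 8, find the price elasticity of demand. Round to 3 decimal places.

Q_d = 64.7 − 0.269(40.9)² + 0.0211(71000) + 0.5(8) = 64.7 − 449.9859 + 1498.1 + 4 = 1116.8141.
∂Q_d/∂P = −2·0.269·P = -22.0042, so E_p = -22.0042·(40.9/1116.8141) ≈ -0.806.
|E_p| < 1: demand is inelastic.

-0.806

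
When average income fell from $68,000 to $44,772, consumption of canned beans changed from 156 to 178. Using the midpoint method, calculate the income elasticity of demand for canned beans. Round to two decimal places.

-0.32

%ΔQ = (178 − 156)/[(156+178)/2] = 22/167 ≈ 0.1317.
%ΔM = (44,772 − 68,000)/[(68,000+44,772)/2] = -23228/56386 ≈ -0.4119.
E_I = %ΔQ/%ΔM ≈ -0.32.
E_I < 0: inferior good.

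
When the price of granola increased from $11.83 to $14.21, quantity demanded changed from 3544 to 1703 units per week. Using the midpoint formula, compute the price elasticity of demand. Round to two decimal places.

%Δq = (1703 − 3544)/[(3544 + 1703)/2] = -1841/2623.5 ≈ -0.7017.
%Δp = (14.21 − 11.83)/[(11.83 + 14.21)/2] = 2.38/13.02 ≈ 0.1828.
Arc elasticity E = %Δq/%Δp ≈ -0.7017/0.1828 ≈ -3.84.
|E| > 1: demand is elastic over this range.

-3.84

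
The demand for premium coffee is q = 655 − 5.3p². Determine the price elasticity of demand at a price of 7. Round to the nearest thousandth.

-1.314

At p = 7, q = 395.3.
dq/dp = −2·5.3·p = −74.2.
Point elasticity E = (dq/dp)·(p/q) = -74.2 × 7/395.3 ≈ -1.314.
|E| > 1, so demand is elastic at this price.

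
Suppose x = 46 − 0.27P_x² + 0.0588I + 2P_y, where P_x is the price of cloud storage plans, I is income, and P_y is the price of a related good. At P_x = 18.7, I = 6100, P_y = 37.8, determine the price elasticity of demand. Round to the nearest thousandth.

-0.489

Evaluating quantity at (P_x, I, P_y) gives x = 46 − 0.27(18.7)² + 0.0588(6100) + 2(37.8) = 46 − 94.4163 + 358.68 + 75.6 = 385.8637.
∂x/∂P_x = −2·0.27·P_x = -10.098, so E_p = -10.098·(18.7/385.8637) ≈ -0.489.
|E_p| < 1: demand is inelastic.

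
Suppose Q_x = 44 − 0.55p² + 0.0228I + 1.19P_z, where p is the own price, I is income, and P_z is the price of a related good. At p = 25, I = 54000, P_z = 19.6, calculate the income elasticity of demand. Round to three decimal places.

1.290

Substituting, Q_x = 44 − 0.55(25)² + 0.0228(54000) + 1.19(19.6) = 44 − 343.75 + 1231.2 + 23.324 = 954.774.
∂Q_x/∂I = +0.0228, so E_I = 0.0228·(54000/954.774) ≈ 1.290.
E_I > 1: normal good (luxury).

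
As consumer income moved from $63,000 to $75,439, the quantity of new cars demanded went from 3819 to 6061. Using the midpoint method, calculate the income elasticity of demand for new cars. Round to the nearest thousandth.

2.526

%ΔQ = (6061 − 3819)/[(3819+6061)/2] = 2242/4940 ≈ 0.4538.
%ΔM = (75,439 − 63,000)/[(63,000+75,439)/2] = 12439/69219.5 ≈ 0.1797.
E_I = %ΔQ/%ΔM ≈ 2.526.
E_I > 1: normal good (luxury).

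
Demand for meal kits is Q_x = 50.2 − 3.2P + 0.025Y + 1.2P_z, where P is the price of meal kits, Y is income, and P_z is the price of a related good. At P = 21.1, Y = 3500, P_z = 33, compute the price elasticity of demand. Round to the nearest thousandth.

Substituting, Q_x = 50.2 − 3.2(21.1) + 0.025(3500) + 1.2(33) = 50.2 − 67.52 + 87.5 + 39.6 = 109.78.
∂Q_x/∂P = −3.2, so E_p = (−3.2)·(21.1/109.78) ≈ -0.615.
|E_p| < 1: demand is inelastic.

-0.615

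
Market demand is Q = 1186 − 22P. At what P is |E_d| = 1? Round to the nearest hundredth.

26.95

For linear demand Q = a − bP, E = −bP/(a − bP). |E| = 1 ⇒ bP = a − bP ⇒ P = a/(2b).
P = 1186/(2·22) ≈ 26.95.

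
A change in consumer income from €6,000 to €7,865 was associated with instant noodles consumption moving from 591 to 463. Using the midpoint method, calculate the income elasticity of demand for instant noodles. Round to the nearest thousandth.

-0.903

%ΔQ = (463 − 591)/[(591+463)/2] = -128/527 ≈ -0.2429.
%ΔI = (7,865 − 6,000)/[(6,000+7,865)/2] = 1865/6932.5 ≈ 0.2690.
E_I = %ΔQ/%ΔI ≈ -0.903.
E_I < 0: inferior good.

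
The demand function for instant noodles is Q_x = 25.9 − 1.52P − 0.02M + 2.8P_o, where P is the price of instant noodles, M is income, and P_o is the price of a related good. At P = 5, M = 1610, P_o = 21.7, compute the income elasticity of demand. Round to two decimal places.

First evaluate Q_x: 25.9 − 1.52(5) − 0.02(1610) + 2.8(21.7) = 25.9 − 7.6 − 32.2 + 60.76 = 46.86.
∂Q_x/∂M = −0.02, so E_I = -0.02·(1610/46.86) ≈ -0.69.
E_I < 0: inferior good.

-0.69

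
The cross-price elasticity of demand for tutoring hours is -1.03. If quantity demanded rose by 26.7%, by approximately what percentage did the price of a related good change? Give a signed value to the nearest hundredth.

-25.92

%ΔQ ≈ E × %ΔP_y ⇒ %ΔP_y = %ΔQ / E = (26.7%)/(-1.03) ≈ -25.92%.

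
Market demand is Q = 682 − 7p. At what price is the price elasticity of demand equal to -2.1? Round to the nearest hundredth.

Set −bp/(a − bp) = −2.1 ⇒ bp = 2.1(a − bp) ⇒ bp(1+2.1) = 2.1·a.
p = 2.1·682/(7·3.1) = 66.00.

66.00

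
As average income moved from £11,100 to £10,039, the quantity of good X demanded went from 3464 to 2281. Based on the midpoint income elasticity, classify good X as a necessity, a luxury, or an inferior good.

%ΔQ = (2281 − 3464)/[(3464+2281)/2] = -1183/2872.5 ≈ -0.4118.
%ΔI = (10,039 − 11,100)/[(11,100+10,039)/2] = -1061/10569.5 ≈ -0.1004.
E_I = %ΔQ/%ΔI ≈ 4.103.
E_I > 1: normal good (luxury).

luxury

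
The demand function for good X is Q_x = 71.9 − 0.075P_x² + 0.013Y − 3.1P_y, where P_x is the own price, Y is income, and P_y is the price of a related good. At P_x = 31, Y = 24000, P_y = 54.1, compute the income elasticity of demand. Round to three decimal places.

2.165

Substituting, Q_x = 71.9 − 0.075(31)² + 0.013(24000) − 3.1(54.1) = 71.9 − 72.075 + 312 − 167.71 = 144.115.
∂Q_x/∂Y = +0.013, so E_I = 0.013·(24000/144.115) ≈ 2.165.
E_I > 1: normal good (luxury).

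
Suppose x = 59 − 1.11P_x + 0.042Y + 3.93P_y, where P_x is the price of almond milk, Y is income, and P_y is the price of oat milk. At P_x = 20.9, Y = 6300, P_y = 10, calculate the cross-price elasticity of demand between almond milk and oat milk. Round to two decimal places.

0.12

x = 59 − 1.11(20.9) + 0.042(6300) + 3.93(10) = 59 − 23.199 + 264.6 + 39.3 = 339.701.
∂x/∂P_y = +3.93, so E_xy = 3.93·(10/339.701) ≈ 0.12.
E_xy > 0: the goods are substitutes.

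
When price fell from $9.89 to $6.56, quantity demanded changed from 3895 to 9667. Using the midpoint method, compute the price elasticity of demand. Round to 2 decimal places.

%ΔQ = (9667 − 3895)/[(3895 + 9667)/2] = 5772/6781 ≈ 0.8512.
%Δp = (6.56 − 9.89)/[(9.89 + 6.56)/2] = -3.33/8.225 ≈ -0.4049.
Arc elasticity E = %ΔQ/%Δp ≈ 0.8512/-0.4049 ≈ -2.10.
|E| > 1: demand is elastic over this range.

-2.10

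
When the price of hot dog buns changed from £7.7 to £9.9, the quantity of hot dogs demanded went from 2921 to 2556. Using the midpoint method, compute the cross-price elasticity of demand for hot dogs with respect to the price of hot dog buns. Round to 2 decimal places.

%ΔQ_x = (2556 − 2921)/[(2921+2556)/2] = -365/2738.5 ≈ -0.1333.
%ΔP_y = (9.9 − 7.7)/[(7.7+9.9)/2] ≈ 0.2500.
E_xy = -0.1333/0.2500 ≈ -0.53.
E_xy < 0, so hot dogs and hot dog buns are complements.

-0.53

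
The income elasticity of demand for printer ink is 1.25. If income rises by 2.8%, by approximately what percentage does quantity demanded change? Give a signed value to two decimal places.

3.50

%ΔQ ≈ E × %ΔI = (1.25) × (2.8%) = 3.50%.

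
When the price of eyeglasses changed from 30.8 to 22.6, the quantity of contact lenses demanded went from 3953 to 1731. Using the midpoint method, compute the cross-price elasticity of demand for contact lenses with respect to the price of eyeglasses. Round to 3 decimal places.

%ΔQ_x = (1731 − 3953)/[(3953+1731)/2] = -2222/2842 ≈ -0.7818.
%ΔP_y = (22.6 − 30.8)/[(30.8+22.6)/2] ≈ -0.3071.
E_xy = -0.7818/-0.3071 ≈ 2.546.
E_xy > 0, so contact lenses and eyeglasses are substitutes.

2.546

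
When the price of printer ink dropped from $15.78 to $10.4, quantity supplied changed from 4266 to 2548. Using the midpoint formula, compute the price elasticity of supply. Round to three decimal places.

%ΔQ = (2548 − 4266)/[(4266 + 2548)/2] = -1718/3407 ≈ -0.5043.
%ΔP = (10.4 − 15.78)/[(15.78 + 10.4)/2] = -5.38/13.09 ≈ -0.4110.
Arc elasticity E = %ΔQ/%ΔP ≈ -0.5043/-0.4110 ≈ 1.227.
|E| > 1: supply is elastic over this range.

1.227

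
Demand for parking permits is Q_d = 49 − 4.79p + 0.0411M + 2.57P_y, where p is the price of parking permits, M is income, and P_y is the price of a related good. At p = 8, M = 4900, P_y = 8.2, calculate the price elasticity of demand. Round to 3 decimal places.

-0.164

At the given point, Q_d = 49 − 4.79(8) + 0.0411(4900) + 2.57(8.2) = 49 − 38.32 + 201.39 + 21.074 = 233.144.
∂Q_d/∂p = −4.79, so E_p = (−4.79)·(8/233.144) ≈ -0.164.
|E_p| < 1: demand is inelastic.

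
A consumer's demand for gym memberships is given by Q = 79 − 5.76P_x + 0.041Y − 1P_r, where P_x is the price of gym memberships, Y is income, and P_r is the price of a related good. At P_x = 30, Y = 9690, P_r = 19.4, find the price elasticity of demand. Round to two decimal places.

-0.61

At the given point, Q = 79 − 5.76(30) + 0.041(9690) − 1(19.4) = 79 − 172.8 + 397.29 − 19.4 = 284.09.
∂Q/∂P_x = −5.76, so E_p = (−5.76)·(30/284.09) ≈ -0.61.
|E_p| < 1: demand is inelastic.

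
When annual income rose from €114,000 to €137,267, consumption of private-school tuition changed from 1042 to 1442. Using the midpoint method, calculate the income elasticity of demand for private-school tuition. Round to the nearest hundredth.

1.74

%ΔQ = (1442 − 1042)/[(1042+1442)/2] = 400/1242 ≈ 0.3221.
%ΔM = (137,267 − 114,000)/[(114,000+137,267)/2] = 23267/125633.5 ≈ 0.1852.
E_I = %ΔQ/%ΔM ≈ 1.74.
E_I > 1: normal good (luxury).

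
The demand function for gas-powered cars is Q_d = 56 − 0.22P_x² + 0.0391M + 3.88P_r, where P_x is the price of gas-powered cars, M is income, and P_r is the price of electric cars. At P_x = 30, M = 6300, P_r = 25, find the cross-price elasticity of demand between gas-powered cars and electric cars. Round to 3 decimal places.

0.482

Evaluating quantity at (P_x, M, P_r) gives Q_d = 56 − 0.22(30)² + 0.0391(6300) + 3.88(25) = 56 − 198 + 246.33 + 97 = 201.33.
∂Q_d/∂P_r = +3.88, so E_xy = 3.88·(25/201.33) ≈ 0.482.
E_xy > 0: the goods are substitutes.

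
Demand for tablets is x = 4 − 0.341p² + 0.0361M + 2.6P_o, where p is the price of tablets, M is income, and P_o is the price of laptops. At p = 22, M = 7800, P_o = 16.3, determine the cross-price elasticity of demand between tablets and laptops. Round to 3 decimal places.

First evaluate x: 4 − 0.341(22)² + 0.0361(7800) + 2.6(16.3) = 4 − 165.044 + 281.58 + 42.38 = 162.916.
∂x/∂P_o = +2.6, so E_xy = 2.6·(16.3/162.916) ≈ 0.260.
E_xy > 0: the goods are substitutes.

0.260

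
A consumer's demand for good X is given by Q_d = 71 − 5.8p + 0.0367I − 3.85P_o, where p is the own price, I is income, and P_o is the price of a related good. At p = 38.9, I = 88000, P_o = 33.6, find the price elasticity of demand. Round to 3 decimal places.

-0.077

Q_d = 71 − 5.8(38.9) + 0.0367(88000) − 3.85(33.6) = 71 − 225.62 + 3229.6 − 129.36 = 2945.62.
∂Q_d/∂p = −5.8, so E_p = (−5.8)·(38.9/2945.62) ≈ -0.077.
|E_p| < 1: demand is inelastic.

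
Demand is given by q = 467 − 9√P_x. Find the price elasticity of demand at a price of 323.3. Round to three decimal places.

At P_x = 323.3, q = 305.1751.
dq/dP_x = −9/(2√P_x) = −9/(2·17.9805).
Point elasticity E = (dq/dP_x)·(P_x/q) = -0.2503 × 323.3/305.1751 ≈ -0.265.
|E| < 1, so demand is inelastic at this price.

-0.265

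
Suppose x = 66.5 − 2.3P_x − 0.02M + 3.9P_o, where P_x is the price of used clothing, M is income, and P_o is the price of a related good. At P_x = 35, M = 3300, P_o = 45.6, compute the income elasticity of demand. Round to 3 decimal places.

-0.675

Evaluating quantity at (P_x, M, P_o) gives x = 66.5 − 2.3(35) − 0.02(3300) + 3.9(45.6) = 66.5 − 80.5 − 66 + 177.84 = 97.84.
∂x/∂M = −0.02, so E_I = -0.02·(3300/97.84) ≈ -0.675.
E_I < 0: inferior good.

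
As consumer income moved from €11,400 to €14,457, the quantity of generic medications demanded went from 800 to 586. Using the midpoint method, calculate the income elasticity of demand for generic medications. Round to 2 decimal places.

%ΔQ = (586 − 800)/[(800+586)/2] = -214/693 ≈ -0.3088.
%ΔY = (14,457 − 11,400)/[(11,400+14,457)/2] = 3057/12928.5 ≈ 0.2365.
E_I = %ΔQ/%ΔY ≈ -1.31.
E_I < 0: inferior good.

-1.31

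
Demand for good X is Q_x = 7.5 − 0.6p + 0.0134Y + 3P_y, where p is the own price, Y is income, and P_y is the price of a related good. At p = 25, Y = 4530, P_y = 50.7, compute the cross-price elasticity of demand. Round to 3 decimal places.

Evaluating quantity at (p, Y, P_y) gives Q_x = 7.5 − 0.6(25) + 0.0134(4530) + 3(50.7) = 7.5 − 15 + 60.702 + 152.1 = 205.302.
∂Q_x/∂P_y = +3, so E_xy = 3·(50.7/205.302) ≈ 0.741.
E_xy > 0: the goods are substitutes.

0.741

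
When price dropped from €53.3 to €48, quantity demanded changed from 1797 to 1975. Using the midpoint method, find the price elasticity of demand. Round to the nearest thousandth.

-0.902

%ΔQ = (1975 − 1797)/[(1797 + 1975)/2] = 178/1886 ≈ 0.0944.
%ΔP = (48 − 53.3)/[(53.3 + 48)/2] = -5.3/50.65 ≈ -0.1046.
Arc elasticity E = %ΔQ/%ΔP ≈ 0.0944/-0.1046 ≈ -0.902.
|E| < 1: demand is inelastic over this range.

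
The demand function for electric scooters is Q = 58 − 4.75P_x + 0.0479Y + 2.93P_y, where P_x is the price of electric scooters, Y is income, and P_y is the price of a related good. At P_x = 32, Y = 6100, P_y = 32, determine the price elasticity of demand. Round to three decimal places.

-0.521

First evaluate Q: 58 − 4.75(32) + 0.0479(6100) + 2.93(32) = 58 − 152 + 292.19 + 93.76 = 291.95.
∂Q/∂P_x = −4.75, so E_p = (−4.75)·(32/291.95) ≈ -0.521.
|E_p| < 1: demand is inelastic.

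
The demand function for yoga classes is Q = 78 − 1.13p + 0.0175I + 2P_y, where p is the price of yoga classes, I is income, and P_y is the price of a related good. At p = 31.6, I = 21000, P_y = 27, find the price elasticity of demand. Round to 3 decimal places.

-0.077

First evaluate Q: 78 − 1.13(31.6) + 0.0175(21000) + 2(27) = 78 − 35.708 + 367.5 + 54 = 463.792.
∂Q/∂p = −1.13, so E_p = (−1.13)·(31.6/463.792) ≈ -0.077.
|E_p| < 1: demand is inelastic.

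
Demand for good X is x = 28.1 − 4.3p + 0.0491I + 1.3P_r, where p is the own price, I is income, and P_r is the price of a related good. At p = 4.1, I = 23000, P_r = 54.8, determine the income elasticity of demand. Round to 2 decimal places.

0.93

First evaluate x: 28.1 − 4.3(4.1) + 0.0491(23000) + 1.3(54.8) = 28.1 − 17.63 + 1129.3 + 71.24 = 1211.01.
∂x/∂I = +0.0491, so E_I = 0.0491·(23000/1211.01) ≈ 0.93.
E_I ∈ (0,1): normal good (necessity).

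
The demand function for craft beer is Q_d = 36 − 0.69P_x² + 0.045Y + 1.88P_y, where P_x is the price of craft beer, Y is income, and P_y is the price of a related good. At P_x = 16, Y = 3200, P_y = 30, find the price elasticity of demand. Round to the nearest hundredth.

-5.91

Substituting, Q_d = 36 − 0.69(16)² + 0.045(3200) + 1.88(30) = 36 − 176.64 + 144 + 56.4 = 59.76.
∂Q_d/∂P_x = −2·0.69·P_x = -22.08, so E_p = -22.08·(16/59.76) ≈ -5.91.
|E_p| > 1: demand is elastic.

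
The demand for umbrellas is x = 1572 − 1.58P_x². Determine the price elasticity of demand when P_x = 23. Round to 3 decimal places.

-2.271

At P_x = 23, x = 736.18.
dx/dP_x = −2·1.58·P_x = −72.68.
Point elasticity E = (dx/dP_x)·(P_x/x) = -72.68 × 23/736.18 ≈ -2.271.
|E| > 1, so demand is elastic at this price.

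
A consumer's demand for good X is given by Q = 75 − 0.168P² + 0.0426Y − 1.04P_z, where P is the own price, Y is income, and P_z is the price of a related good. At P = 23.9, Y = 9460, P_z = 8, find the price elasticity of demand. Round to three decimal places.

-0.514

First evaluate Q: 75 − 0.168(23.9)² + 0.0426(9460) − 1.04(8) = 75 − 95.9633 + 402.996 − 8.32 = 373.7127.
∂Q/∂P = −2·0.168·P = -8.0304, so E_p = -8.0304·(23.9/373.7127) ≈ -0.514.
|E_p| < 1: demand is inelastic.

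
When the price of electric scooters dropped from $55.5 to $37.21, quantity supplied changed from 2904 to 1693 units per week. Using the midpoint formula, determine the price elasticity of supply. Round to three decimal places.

1.335

%ΔQ = (1693 − 2904)/[(2904 + 1693)/2] = -1211/2298.5 ≈ -0.5269.
%Δp = (37.21 − 55.5)/[(55.5 + 37.21)/2] = -18.29/46.355 ≈ -0.3946.
Arc elasticity E = %ΔQ/%Δp ≈ -0.5269/-0.3946 ≈ 1.335.
|E| > 1: supply is elastic over this range.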